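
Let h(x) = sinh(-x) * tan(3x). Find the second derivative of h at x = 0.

Multiply the two series term by term and collect like powers.
From the series, [x^2] h = -3; multiply by 2! = 2 to get -6.

-6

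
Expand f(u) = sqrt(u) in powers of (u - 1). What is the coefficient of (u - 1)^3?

1/16

f(1) = 1
f′(1) = 1/2
f′′(1) = -1/4
f′′′(1) = 3/8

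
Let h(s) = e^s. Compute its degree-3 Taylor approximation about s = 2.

Compute the successive derivatives at the expansion point and divide by k!.
h(2) = e^(2)
h′(2) = e^(2)
h′′(2) = e^(2)
h′′′(2) = e^(2)

(s - 2)^3*e^(2)/6 + (s - 2)^2*e^(2)/2 + (s - 2)*e^(2) + e^(2)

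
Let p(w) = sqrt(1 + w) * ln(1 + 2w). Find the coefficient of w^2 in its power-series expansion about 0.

-1

Write out both Maclaurin series and multiply, keeping only the needed powers.
p(0) = 0
p′(0) = 2
p′′(0) = -2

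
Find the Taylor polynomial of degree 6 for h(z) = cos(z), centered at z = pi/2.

h(pi/2) = 0
h′(pi/2) = -1
h′′(pi/2) = 0
h′′′(pi/2) = 1
h^(4)(pi/2) = 0
h^(5)(pi/2) = -1
h^(6)(pi/2) = 0

-(z - pi/2)^5/120 + (z - pi/2)^3/6 - (z - pi/2)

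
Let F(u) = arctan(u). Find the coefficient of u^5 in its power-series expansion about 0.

1/5

Apply the Taylor formula c_k = f^(k)(a)/k!.
F(0) = 0
F′(0) = 1
F′′(0) = 0
F′′′(0) = -2
F^(4)(0) = 0
F^(5)(0) = 24
So c_5 = F^(5)(0)/5! = 1/5.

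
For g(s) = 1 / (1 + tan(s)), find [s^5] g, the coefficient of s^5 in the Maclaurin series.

-32/15

Write 1/(1+u) = 1 - u + u^2 - u^3 + ... and substitute the series for u.
g(0) = 1
g′(0) = -1
g′′(0) = 2
g′′′(0) = -8
g^(4)(0) = 40
g^(5)(0) = -256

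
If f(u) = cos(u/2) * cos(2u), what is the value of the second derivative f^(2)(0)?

-17/4

Take the Cauchy product of the two expansions.
The coefficient of u^2 in the expansion is -17/8, so f′′(0) = 2! * (-17/8) = -17/4.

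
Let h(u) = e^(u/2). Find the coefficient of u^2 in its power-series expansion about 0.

1/8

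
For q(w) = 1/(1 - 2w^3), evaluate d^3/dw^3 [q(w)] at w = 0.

12

Use the known series and substitute for the argument.
From the series, [w^3] q = 2; multiply by 3! = 6 to get 12.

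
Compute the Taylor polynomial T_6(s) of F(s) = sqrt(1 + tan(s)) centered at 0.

Compose series: expand the inner function first, then feed it into the outer expansion.
F(0) = 1
F′(0) = 1/2
F′′(0) = -1/4
F′′′(0) = 11/8
F^(4)(0) = -47/16
F^(5)(0) = 601/32
F^(6)(0) = -5521/64
The Taylor polynomial is Σ F^(k)(0)/k! · s^k.

-5521*s^6/46080 + 601*s^5/3840 - 47*s^4/384 + 11*s^3/48 - s^2/8 + s/2 + 1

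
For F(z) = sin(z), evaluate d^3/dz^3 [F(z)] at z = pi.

Use the known series and substitute for the argument.
The coefficient of (z - pi)^3 in the expansion is 1/6, so F′′′(pi) = 3! * (1/6) = 1.

1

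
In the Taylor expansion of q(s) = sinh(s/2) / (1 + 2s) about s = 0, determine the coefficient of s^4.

Expand each factor separately, then convolve coefficients.
q(0) = 0
q′(0) = 1/2
q′′(0) = -2
q′′′(0) = 97/8
q^(4)(0) = -97
Then c_k = q^(k)(0)/k! gives each Taylor coefficient.

-97/24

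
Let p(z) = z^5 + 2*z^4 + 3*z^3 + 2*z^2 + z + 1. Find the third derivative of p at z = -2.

The coefficient of (z + 2)^3 in the expansion is 27, so p′′′(-2) = 3! * (27) = 162.

162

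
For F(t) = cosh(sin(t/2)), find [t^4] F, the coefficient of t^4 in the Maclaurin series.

Compose series: expand the inner function first, then feed it into the outer expansion.
F(0) = 1
F′(0) = 0
F′′(0) = 1/4
F′′′(0) = 0
F^(4)(0) = -3/16
Then c_k = F^(k)(0)/k! gives each Taylor coefficient.

-1/128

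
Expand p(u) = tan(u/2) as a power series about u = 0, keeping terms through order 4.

Use the known series and substitute for the argument.
[u^0] = 0;  [u^1] = 1/2;  [u^2] = 0;  [u^3] = 1/24;  [u^4] = 0.

u^3/24 + u/2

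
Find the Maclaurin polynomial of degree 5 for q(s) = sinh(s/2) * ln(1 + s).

-13*s^5/96 + 3*s^4/16 - s^3/4 + s^2/2

Multiply the two series term by term and collect like powers.
q(0) = 0
q′(0) = 0
q′′(0) = 1
q′′′(0) = -3/2
q^(4)(0) = 9/2
q^(5)(0) = -65/4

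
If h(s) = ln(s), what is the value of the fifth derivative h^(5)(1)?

Differentiate repeatedly and evaluate at the center.
The coefficient of (s - 1)^5 in the expansion is 1/5, so h^(5)(1) = 5! * (1/5) = 24.

24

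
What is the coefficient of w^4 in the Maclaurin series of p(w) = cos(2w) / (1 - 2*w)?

26/3

Multiply the numerator's expansion by the denominator's geometric series.
[w^0] = 1;  [w^1] = 2;  [w^2] = 2;  [w^3] = 4;  [w^4] = 26/3.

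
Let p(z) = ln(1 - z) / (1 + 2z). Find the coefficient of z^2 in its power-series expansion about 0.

3/2

Take the Cauchy product of the two expansions.
[z^0] = 0;  [z^1] = -1;  [z^2] = 3/2.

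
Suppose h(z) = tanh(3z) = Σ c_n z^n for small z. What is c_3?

-9

[z^0] = 0;  [z^1] = 3;  [z^2] = 0;  [z^3] = -9.
So c_3 = h′′′(0)/3! = -9.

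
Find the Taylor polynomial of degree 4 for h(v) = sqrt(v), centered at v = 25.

-(v - 25)^4/2000000 + (v - 25)^3/50000 - (v - 25)^2/1000 + (v - 25)/10 + 5

Differentiate repeatedly and evaluate at the center.
h(25) = 5
h′(25) = 1/10
h′′(25) = -1/500
h′′′(25) = 3/25000
h^(4)(25) = -3/250000
The Taylor polynomial is Σ h^(k)(25)/k! · (v - 25)^k.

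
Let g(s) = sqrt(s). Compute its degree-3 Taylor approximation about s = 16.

g(16) = 4
g′(16) = 1/8
g′′(16) = -1/256
g′′′(16) = 3/8192
Then c_k = g^(k)(16)/k! gives each Taylor coefficient.

(s - 16)^3/16384 - (s - 16)^2/512 + (s - 16)/8 + 4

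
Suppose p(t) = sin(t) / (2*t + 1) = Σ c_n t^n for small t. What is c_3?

23/6

Multiply the numerator's expansion by the denominator's geometric series.
p(0) = 0
p′(0) = 1
p′′(0) = -4
p′′′(0) = 23
So c_3 = p′′′(0)/3! = 23/6.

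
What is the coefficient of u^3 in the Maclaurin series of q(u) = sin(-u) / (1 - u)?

Expand 1/(denominator) as a geometric series and multiply by the numerator's series.
[u^0] = 0;  [u^1] = -1;  [u^2] = -1;  [u^3] = -5/6.
So c_3 = q′′′(0)/3! = -5/6.

-5/6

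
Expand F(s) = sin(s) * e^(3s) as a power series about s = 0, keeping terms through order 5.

Expand each factor separately, then convolve coefficients.
F(0) = 0
F′(0) = 1
F′′(0) = 6
F′′′(0) = 26
F^(4)(0) = 96
F^(5)(0) = 316
Dividing each by k! gives the coefficients c_0, ..., c_5.

79*s^5/30 + 4*s^4 + 13*s^3/3 + 3*s^2 + s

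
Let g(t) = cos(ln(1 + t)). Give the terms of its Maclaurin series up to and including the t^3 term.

Plug the Maclaurin series of the inner function into that of the outer and collect terms.
g(0) = 1
g′(0) = 0
g′′(0) = -1
g′′′(0) = 3

t^3/2 - t^2/2 + 1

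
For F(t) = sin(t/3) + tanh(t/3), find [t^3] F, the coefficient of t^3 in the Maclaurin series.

-1/54

Add the two expansions coefficient-wise.
F(0) = 0
F′(0) = 2/3
F′′(0) = 0
F′′′(0) = -1/9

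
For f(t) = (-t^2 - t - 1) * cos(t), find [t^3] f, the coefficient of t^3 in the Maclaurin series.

1/2

Shift and add copies of the series according to the polynomial's terms.
[t^0] = -1;  [t^1] = -1;  [t^2] = -1/2;  [t^3] = 1/2.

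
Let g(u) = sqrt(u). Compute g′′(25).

Apply the Taylor formula c_k = f^(k)(a)/k!.
The coefficient of (u - 25)^2 in the expansion is -1/1000, so g′′(25) = 2! * (-1/1000) = -1/500.

-1/500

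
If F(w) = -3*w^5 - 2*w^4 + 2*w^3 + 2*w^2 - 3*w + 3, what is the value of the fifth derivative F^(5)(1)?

From the series, [(w - 1)^5] F = -3; multiply by 5! = 120 to get -360.

-360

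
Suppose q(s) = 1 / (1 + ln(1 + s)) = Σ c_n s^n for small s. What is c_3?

-7/3

Expand as Σ (-1)^k u^k with u equal to the inner function's series.
q(0) = 1
q′(0) = -1
q′′(0) = 3
q′′′(0) = -14
So c_3 = q′′′(0)/3! = -7/3.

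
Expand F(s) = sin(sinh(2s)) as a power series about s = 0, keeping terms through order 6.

Plug the Maclaurin series of the inner function into that of the outer and collect terms.
[s^0] = 0;  [s^1] = 2;  [s^2] = 0;  [s^3] = 0;  [s^4] = 0;  [s^5] = -32/15;  [s^6] = 0.

-32*s^5/15 + 2*s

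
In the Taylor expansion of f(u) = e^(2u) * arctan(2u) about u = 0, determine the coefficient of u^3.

4/3

Take the Cauchy product of the two expansions.
[u^0] = 0;  [u^1] = 2;  [u^2] = 4;  [u^3] = 4/3.
So c_3 = f′′′(0)/3! = 4/3.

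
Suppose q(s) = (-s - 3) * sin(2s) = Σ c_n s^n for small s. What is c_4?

Distribute the polynomial across the series and collect like powers.
[s^0] = 0;  [s^1] = -6;  [s^2] = -2;  [s^3] = 4;  [s^4] = 4/3.

4/3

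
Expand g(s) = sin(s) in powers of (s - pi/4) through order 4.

sqrt(2)*(s - pi/4)^4/48 - sqrt(2)*(s - pi/4)^3/12 - sqrt(2)*(s - pi/4)^2/4 + sqrt(2)*(s - pi/4)/2 + sqrt(2)/2

g(pi/4) = sqrt(2)/2
g′(pi/4) = sqrt(2)/2
g′′(pi/4) = -sqrt(2)/2
g′′′(pi/4) = -sqrt(2)/2
g^(4)(pi/4) = sqrt(2)/2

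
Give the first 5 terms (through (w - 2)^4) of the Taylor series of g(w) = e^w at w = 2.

(w - 2)^4*e^(2)/24 + (w - 2)^3*e^(2)/6 + (w - 2)^2*e^(2)/2 + (w - 2)*e^(2) + e^(2)

g(2) = e^(2)
g′(2) = e^(2)
g′′(2) = e^(2)
g′′′(2) = e^(2)
g^(4)(2) = e^(2)
Dividing each by k! gives the coefficients c_0, ..., c_4.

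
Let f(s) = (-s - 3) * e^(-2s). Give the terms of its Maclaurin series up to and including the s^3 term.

2*s^3 - 4*s^2 + 5*s - 3

Distribute the polynomial across the series and collect like powers.
f(0) = -3
f′(0) = 5
f′′(0) = -8
f′′′(0) = 12
Dividing each by k! gives the coefficients c_0, ..., c_3.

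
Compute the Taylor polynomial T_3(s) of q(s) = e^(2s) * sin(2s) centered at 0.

8*s^3/3 + 4*s^2 + 2*s

Expand each factor separately, then convolve coefficients.
q(0) = 0
q′(0) = 2
q′′(0) = 8
q′′′(0) = 16
Dividing each by k! gives the coefficients c_0, ..., c_3.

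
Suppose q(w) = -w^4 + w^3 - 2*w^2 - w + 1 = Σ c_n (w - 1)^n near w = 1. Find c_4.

-1

q(1) = -2
q′(1) = -6
q′′(1) = -10
q′′′(1) = -18
q^(4)(1) = -24
So c_4 = q^(4)(1)/4! = -1.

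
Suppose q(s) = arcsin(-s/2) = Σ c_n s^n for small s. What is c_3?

-1/48

[s^0] = 0;  [s^1] = -1/2;  [s^2] = 0;  [s^3] = -1/48.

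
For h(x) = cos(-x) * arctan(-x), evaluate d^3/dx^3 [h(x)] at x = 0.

Multiply the two series term by term and collect like powers.
The coefficient of x^3 in the expansion is 5/6, so h′′′(0) = 3! * (5/6) = 5.

5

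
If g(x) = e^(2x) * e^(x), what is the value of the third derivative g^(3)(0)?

27

Expand each factor separately, then convolve coefficients.
From the series, [x^3] g = 9/2; multiply by 3! = 6 to get 27.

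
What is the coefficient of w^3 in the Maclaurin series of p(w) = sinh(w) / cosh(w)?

Write the quotient as an unknown series and match coefficients against numerator = denominator · series.
So c_3 = p′′′(0)/3! = -1/3.

-1/3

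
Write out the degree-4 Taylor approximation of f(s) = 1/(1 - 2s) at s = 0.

16*s^4 + 8*s^3 + 4*s^2 + 2*s + 1

[s^0] = 1;  [s^1] = 2;  [s^2] = 4;  [s^3] = 8;  [s^4] = 16.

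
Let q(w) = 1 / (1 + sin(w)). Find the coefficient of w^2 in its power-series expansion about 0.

1

Write 1/(1+u) = 1 - u + u^2 - u^3 + ... and substitute the series for u.
[w^0] = 1;  [w^1] = -1;  [w^2] = 1.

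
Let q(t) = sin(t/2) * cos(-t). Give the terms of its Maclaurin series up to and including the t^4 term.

-13*t^3/48 + t/2

Take the Cauchy product of the two expansions.
q(0) = 0
q′(0) = 1/2
q′′(0) = 0
q′′′(0) = -13/8
q^(4)(0) = 0
Dividing each by k! gives the coefficients c_0, ..., c_4.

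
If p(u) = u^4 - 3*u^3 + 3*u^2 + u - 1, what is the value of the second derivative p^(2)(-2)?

90

The coefficient of (u + 2)^2 in the expansion is 45, so p′′(-2) = 2! * (45) = 90.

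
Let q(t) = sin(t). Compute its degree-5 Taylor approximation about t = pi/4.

Apply the Taylor formula c_k = f^(k)(a)/k!.
q(pi/4) = sqrt(2)/2
q′(pi/4) = sqrt(2)/2
q′′(pi/4) = -sqrt(2)/2
q′′′(pi/4) = -sqrt(2)/2
q^(4)(pi/4) = sqrt(2)/2
q^(5)(pi/4) = sqrt(2)/2
Then c_k = q^(k)(pi/4)/k! gives each Taylor coefficient.

sqrt(2)*(t - pi/4)^5/240 + sqrt(2)*(t - pi/4)^4/48 - sqrt(2)*(t - pi/4)^3/12 - sqrt(2)*(t - pi/4)^2/4 + sqrt(2)*(t - pi/4)/2 + sqrt(2)/2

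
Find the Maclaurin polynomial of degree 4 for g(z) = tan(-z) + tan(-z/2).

-3*z^3/8 - 3*z/2

Combine the two series term by term.
g(0) = 0
g′(0) = -3/2
g′′(0) = 0
g′′′(0) = -9/4
g^(4)(0) = 0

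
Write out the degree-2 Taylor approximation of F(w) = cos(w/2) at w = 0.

Use the known series and substitute for the argument.
F(0) = 1
F′(0) = 0
F′′(0) = -1/4
Dividing each by k! gives the coefficients c_0, ..., c_2.

1 - w^2/8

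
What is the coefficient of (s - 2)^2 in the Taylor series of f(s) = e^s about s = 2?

Apply the Taylor formula c_k = f^(k)(a)/k!.
f(2) = e^(2)
f′(2) = e^(2)
f′′(2) = e^(2)
Then c_k = f^(k)(2)/k! gives each Taylor coefficient.

e^(2)/2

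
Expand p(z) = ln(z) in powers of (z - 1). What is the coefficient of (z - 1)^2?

Use the known series and substitute for the argument.
p(1) = 0
p′(1) = 1
p′′(1) = -1
Dividing each by k! gives the coefficients c_0, ..., c_2.

-1/2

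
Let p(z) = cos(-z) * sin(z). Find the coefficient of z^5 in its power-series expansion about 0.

2/15

Take the Cauchy product of the two expansions.
So c_5 = p^(5)(0)/5! = 2/15.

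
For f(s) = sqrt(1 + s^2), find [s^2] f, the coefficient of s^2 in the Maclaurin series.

[s^0] = 1;  [s^1] = 0;  [s^2] = 1/2.

1/2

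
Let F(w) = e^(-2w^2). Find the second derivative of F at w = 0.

The coefficient of w^2 in the expansion is -2, so F′′(0) = 2! * (-2) = -4.

-4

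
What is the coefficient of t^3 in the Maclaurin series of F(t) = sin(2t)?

Compute the successive derivatives at the expansion point and divide by k!.
F(0) = 0
F′(0) = 2
F′′(0) = 0
F′′′(0) = -8
So c_3 = F′′′(0)/3! = -4/3.

-4/3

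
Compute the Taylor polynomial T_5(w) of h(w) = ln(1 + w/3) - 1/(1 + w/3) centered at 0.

Combine the two series term by term.
h(0) = -1
h′(0) = 2/3
h′′(0) = -1/3
h′′′(0) = 8/27
h^(4)(0) = -10/27
h^(5)(0) = 16/27

2*w^5/405 - 5*w^4/324 + 4*w^3/81 - w^2/6 + 2*w/3 - 1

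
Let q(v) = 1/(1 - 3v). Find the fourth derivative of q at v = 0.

1944

From the series, [v^4] q = 81; multiply by 4! = 24 to get 1944.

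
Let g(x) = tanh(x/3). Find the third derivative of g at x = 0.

-2/27

The coefficient of x^3 in the expansion is -1/81, so g′′′(0) = 3! * (-1/81) = -2/27.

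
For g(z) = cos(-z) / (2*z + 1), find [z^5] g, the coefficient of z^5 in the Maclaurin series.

Expand 1/(denominator) as a geometric series and multiply by the numerator's series.
[z^0] = 1;  [z^1] = -2;  [z^2] = 7/2;  [z^3] = -7;  [z^4] = 337/24;  [z^5] = -337/12.
So c_5 = g^(5)(0)/5! = -337/12.

-337/12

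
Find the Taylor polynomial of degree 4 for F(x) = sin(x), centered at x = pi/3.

sqrt(3)*(x - pi/3)^4/48 - (x - pi/3)^3/12 - sqrt(3)*(x - pi/3)^2/4 + (x - pi/3)/2 + sqrt(3)/2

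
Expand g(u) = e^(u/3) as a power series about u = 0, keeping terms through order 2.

u^2/18 + u/3 + 1

[u^0] = 1;  [u^1] = 1/3;  [u^2] = 1/18.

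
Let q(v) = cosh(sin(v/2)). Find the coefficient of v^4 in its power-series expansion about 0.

Compose series: expand the inner function first, then feed it into the outer expansion.
[v^0] = 1;  [v^1] = 0;  [v^2] = 1/8;  [v^3] = 0;  [v^4] = -1/128.
So c_4 = q^(4)(0)/4! = -1/128.

-1/128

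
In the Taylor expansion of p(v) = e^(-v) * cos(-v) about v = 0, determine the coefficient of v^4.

-1/6

Multiply the two series term by term and collect like powers.
p(0) = 1
p′(0) = -1
p′′(0) = 0
p′′′(0) = 2
p^(4)(0) = -4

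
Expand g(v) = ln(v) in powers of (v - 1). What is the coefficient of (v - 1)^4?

-1/4

[(v - 1)^0] = 0;  [(v - 1)^1] = 1;  [(v - 1)^2] = -1/2;  [(v - 1)^3] = 1/3;  [(v - 1)^4] = -1/4.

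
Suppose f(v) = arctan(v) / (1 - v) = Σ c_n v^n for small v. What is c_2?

1

Use 1/(1 - r) = Σ r^k on the denominator, then take the Cauchy product.
f(0) = 0
f′(0) = 1
f′′(0) = 2
Then c_k = f^(k)(0)/k! gives each Taylor coefficient.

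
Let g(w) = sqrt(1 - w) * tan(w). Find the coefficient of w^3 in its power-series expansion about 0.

Take the Cauchy product of the two expansions.
g(0) = 0
g′(0) = 1
g′′(0) = -1
g′′′(0) = 5/4
So c_3 = g′′′(0)/3! = 5/24.

5/24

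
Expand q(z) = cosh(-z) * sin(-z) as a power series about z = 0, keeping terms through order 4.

Take the Cauchy product of the two expansions.
[z^0] = 0;  [z^1] = -1;  [z^2] = 0;  [z^3] = -1/3;  [z^4] = 0.

-z^3/3 - z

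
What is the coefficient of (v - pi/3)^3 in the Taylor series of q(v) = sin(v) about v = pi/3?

Apply the Taylor formula c_k = f^(k)(a)/k!.
[(v - pi/3)^0] = sqrt(3)/2;  [(v - pi/3)^1] = 1/2;  [(v - pi/3)^2] = -sqrt(3)/4;  [(v - pi/3)^3] = -1/12.

-1/12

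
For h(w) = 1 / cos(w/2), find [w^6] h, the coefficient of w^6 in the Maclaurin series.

Divide the numerator series by the denominator series (power-series long division).

61/46080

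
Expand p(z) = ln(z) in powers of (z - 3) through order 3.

(z - 3)^3/81 - (z - 3)^2/18 + (z - 3)/3 + ln(3)

p(3) = ln(3)
p′(3) = 1/3
p′′(3) = -1/9
p′′′(3) = 2/27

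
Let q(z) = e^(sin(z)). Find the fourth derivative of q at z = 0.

-3

Let u equal the inner series; expand the outer function in u and truncate.
From the series, [z^4] q = -1/8; multiply by 4! = 24 to get -3.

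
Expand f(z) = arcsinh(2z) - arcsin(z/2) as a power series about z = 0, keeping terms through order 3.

-65*z^3/48 + 3*z/2

Add the two expansions coefficient-wise.
[z^0] = 0;  [z^1] = 3/2;  [z^2] = 0;  [z^3] = -65/48.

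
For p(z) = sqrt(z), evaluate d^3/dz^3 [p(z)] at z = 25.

Use the known series and substitute for the argument.
The coefficient of (z - 25)^3 in the expansion is 1/50000, so p′′′(25) = 3! * (1/50000) = 3/25000.

3/25000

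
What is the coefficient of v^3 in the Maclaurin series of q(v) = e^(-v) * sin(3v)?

-3

Expand each factor separately, then convolve coefficients.
q(0) = 0
q′(0) = 3
q′′(0) = -6
q′′′(0) = -18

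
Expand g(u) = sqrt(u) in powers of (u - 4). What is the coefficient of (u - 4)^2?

Apply the Taylor formula c_k = f^(k)(a)/k!.
g(4) = 2
g′(4) = 1/4
g′′(4) = -1/32
So c_2 = g′′(4)/2! = -1/64.

-1/64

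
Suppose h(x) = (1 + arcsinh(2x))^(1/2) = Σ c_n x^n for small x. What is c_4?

Let u equal the inner series; expand the outer function in u and truncate.
h(0) = 1
h′(0) = 1
h′′(0) = -1
h′′′(0) = -1
h^(4)(0) = 1
So c_4 = h^(4)(0)/4! = 1/24.

1/24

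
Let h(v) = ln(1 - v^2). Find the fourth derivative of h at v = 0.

-12

The coefficient of v^4 in the expansion is -1/2, so h^(4)(0) = 4! * (-1/2) = -12.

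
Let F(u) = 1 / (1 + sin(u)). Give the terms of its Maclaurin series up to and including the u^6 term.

Expand as Σ (-1)^k u^k with u equal to the inner function's series.
F(0) = 1
F′(0) = -1
F′′(0) = 2
F′′′(0) = -5
F^(4)(0) = 16
F^(5)(0) = -61
F^(6)(0) = 272
Then c_k = F^(k)(0)/k! gives each Taylor coefficient.

17*u^6/45 - 61*u^5/120 + 2*u^4/3 - 5*u^3/6 + u^2 - u + 1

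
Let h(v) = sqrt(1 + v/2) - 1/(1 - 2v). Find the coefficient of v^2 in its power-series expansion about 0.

Add the two expansions coefficient-wise.
[v^0] = 0;  [v^1] = -7/4;  [v^2] = -129/32.

-129/32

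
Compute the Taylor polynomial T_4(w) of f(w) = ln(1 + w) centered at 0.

-w^4/4 + w^3/3 - w^2/2 + w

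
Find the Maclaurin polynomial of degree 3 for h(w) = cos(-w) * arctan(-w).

Take the Cauchy product of the two expansions.
h(0) = 0
h′(0) = -1
h′′(0) = 0
h′′′(0) = 5
Dividing each by k! gives the coefficients c_0, ..., c_3.

5*w^3/6 - w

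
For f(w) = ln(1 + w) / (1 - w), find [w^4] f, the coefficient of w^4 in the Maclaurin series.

Multiply the numerator's expansion by the denominator's geometric series.
[w^0] = 0;  [w^1] = 1;  [w^2] = 1/2;  [w^3] = 5/6;  [w^4] = 7/12.

7/12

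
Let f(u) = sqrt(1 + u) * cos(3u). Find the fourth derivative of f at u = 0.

Write out both Maclaurin series and multiply, keeping only the needed powers.
From the series, [u^4] f = 499/128; multiply by 4! = 24 to get 1497/16.

1497/16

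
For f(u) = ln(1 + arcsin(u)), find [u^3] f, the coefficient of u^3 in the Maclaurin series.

Plug the Maclaurin series of the inner function into that of the outer and collect terms.
[u^0] = 0;  [u^1] = 1;  [u^2] = -1/2;  [u^3] = 1/2.

1/2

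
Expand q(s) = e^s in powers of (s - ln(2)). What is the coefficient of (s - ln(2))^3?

q(ln(2)) = 2
q′(ln(2)) = 2
q′′(ln(2)) = 2
q′′′(ln(2)) = 2
Then c_k = q^(k)(ln(2))/k! gives each Taylor coefficient.

1/3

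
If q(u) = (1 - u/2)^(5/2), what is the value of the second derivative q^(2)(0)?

The coefficient of u^2 in the expansion is 15/32, so q′′(0) = 2! * (15/32) = 15/16.

15/16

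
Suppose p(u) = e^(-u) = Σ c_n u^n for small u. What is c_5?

-1/120

p(0) = 1
p′(0) = -1
p′′(0) = 1
p′′′(0) = -1
p^(4)(0) = 1
p^(5)(0) = -1
So c_5 = p^(5)(0)/5! = -1/120.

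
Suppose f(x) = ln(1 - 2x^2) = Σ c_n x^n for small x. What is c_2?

-2

f(0) = 0
f′(0) = 0
f′′(0) = -4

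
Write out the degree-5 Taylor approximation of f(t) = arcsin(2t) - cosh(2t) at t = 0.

12*t^5/5 - 2*t^4/3 + 4*t^3/3 - 2*t^2 + 2*t - 1

Expand each term separately and add.
f(0) = -1
f′(0) = 2
f′′(0) = -4
f′′′(0) = 8
f^(4)(0) = -16
f^(5)(0) = 288
The Taylor polynomial is Σ f^(k)(0)/k! · t^k.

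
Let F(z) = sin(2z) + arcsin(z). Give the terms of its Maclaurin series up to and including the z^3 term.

-7*z^3/6 + 3*z

Add the two expansions coefficient-wise.
F(0) = 0
F′(0) = 3
F′′(0) = 0
F′′′(0) = -7
The Taylor polynomial is Σ F^(k)(0)/k! · z^k.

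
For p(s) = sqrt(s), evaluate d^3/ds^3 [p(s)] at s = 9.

1/648

Compute the successive derivatives at the expansion point and divide by k!.
From the series, [(s - 9)^3] p = 1/3888; multiply by 3! = 6 to get 1/648.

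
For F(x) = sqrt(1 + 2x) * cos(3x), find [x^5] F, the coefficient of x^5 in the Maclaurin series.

Multiply the two series term by term and collect like powers.
So c_5 = F^(5)(0)/5! = 2.

2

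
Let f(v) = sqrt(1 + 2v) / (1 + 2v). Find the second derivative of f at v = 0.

3

Expand each factor separately, then convolve coefficients.
The coefficient of v^2 in the expansion is 3/2, so f′′(0) = 2! * (3/2) = 3.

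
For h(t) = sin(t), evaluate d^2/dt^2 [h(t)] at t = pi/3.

The coefficient of (t - pi/3)^2 in the expansion is -sqrt(3)/4, so h′′(pi/3) = 2! * (-sqrt(3)/4) = -sqrt(3)/2.

-sqrt(3)/2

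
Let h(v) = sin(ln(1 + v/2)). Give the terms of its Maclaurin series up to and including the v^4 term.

Plug the Maclaurin series of the inner function into that of the outer and collect terms.

v^3/48 - v^2/8 + v/2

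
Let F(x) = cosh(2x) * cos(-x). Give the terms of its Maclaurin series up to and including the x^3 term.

3*x^2/2 + 1

Expand each factor separately, then convolve coefficients.
F(0) = 1
F′(0) = 0
F′′(0) = 3
F′′′(0) = 0
Then c_k = F^(k)(0)/k! gives each Taylor coefficient.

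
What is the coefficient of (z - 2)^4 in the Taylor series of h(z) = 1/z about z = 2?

Apply the Taylor formula c_k = f^(k)(a)/k!.
h(2) = 1/2
h′(2) = -1/4
h′′(2) = 1/4
h′′′(2) = -3/8
h^(4)(2) = 3/4
So c_4 = h^(4)(2)/4! = 1/32.

1/32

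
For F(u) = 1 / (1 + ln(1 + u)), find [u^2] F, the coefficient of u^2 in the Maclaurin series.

Expand as Σ (-1)^k u^k with u equal to the inner function's series.
F(0) = 1
F′(0) = -1
F′′(0) = 3
The Taylor polynomial is Σ F^(k)(0)/k! · u^k.

3/2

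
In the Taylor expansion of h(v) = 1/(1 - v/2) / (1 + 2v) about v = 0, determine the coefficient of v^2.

13/4

Multiply the two series term by term and collect like powers.
h(0) = 1
h′(0) = -3/2
h′′(0) = 13/2
The Taylor polynomial is Σ h^(k)(0)/k! · v^k.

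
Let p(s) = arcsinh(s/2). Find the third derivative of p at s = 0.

-1/8

From the series, [s^3] p = -1/48; multiply by 3! = 6 to get -1/8.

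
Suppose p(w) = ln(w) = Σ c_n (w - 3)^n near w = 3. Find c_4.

Differentiate repeatedly and evaluate at the center.
[(w - 3)^0] = ln(3);  [(w - 3)^1] = 1/3;  [(w - 3)^2] = -1/18;  [(w - 3)^3] = 1/81;  [(w - 3)^4] = -1/324.
So c_4 = p^(4)(3)/4! = -1/324.

-1/324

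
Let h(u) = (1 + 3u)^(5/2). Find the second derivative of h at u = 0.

From the series, [u^2] h = 135/8; multiply by 2! = 2 to get 135/4.

135/4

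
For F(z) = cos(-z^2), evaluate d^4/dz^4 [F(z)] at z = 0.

Use the known series and substitute for the argument.
From the series, [z^4] F = -1/2; multiply by 4! = 24 to get -12.

-12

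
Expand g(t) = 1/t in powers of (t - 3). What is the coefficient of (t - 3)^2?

1/27

Use the known series and substitute for the argument.
g(3) = 1/3
g′(3) = -1/9
g′′(3) = 2/27
So c_2 = g′′(3)/2! = 1/27.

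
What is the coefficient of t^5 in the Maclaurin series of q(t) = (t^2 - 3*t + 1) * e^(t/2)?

17/1280

Distribute the polynomial across the series and collect like powers.
q(0) = 1
q′(0) = -5/2
q′′(0) = -3/4
q′′′(0) = 7/8
q^(4)(0) = 25/16
q^(5)(0) = 51/32
So c_5 = q^(5)(0)/5! = 17/1280.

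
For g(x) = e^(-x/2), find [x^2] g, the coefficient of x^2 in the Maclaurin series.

Use the known series and substitute for the argument.

1/8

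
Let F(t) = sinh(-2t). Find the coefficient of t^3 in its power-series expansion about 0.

-4/3

Compute the successive derivatives at the expansion point and divide by k!.
F(0) = 0
F′(0) = -2
F′′(0) = 0
F′′′(0) = -8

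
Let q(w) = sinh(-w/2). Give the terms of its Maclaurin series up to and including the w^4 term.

[w^0] = 0;  [w^1] = -1/2;  [w^2] = 0;  [w^3] = -1/48;  [w^4] = 0.

-w^3/48 - w/2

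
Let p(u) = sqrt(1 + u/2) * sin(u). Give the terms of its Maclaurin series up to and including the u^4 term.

Write out both Maclaurin series and multiply, keeping only the needed powers.
p(0) = 0
p′(0) = 1
p′′(0) = 1/2
p′′′(0) = -19/16
p^(4)(0) = -13/16
Dividing each by k! gives the coefficients c_0, ..., c_4.

-13*u^4/384 - 19*u^3/96 + u^2/4 + u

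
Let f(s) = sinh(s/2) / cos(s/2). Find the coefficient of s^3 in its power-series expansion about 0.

Invert the denominator's series and multiply.
[s^0] = 0;  [s^1] = 1/2;  [s^2] = 0;  [s^3] = 1/12.

1/12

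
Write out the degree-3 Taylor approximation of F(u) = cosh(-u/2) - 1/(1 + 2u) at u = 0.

8*u^3 - 31*u^2/8 + 2*u

Combine the two series term by term.
F(0) = 0
F′(0) = 2
F′′(0) = -31/4
F′′′(0) = 48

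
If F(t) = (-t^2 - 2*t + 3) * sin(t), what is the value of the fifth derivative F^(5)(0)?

Distribute the polynomial across the series and collect like powers.
The coefficient of t^5 in the expansion is 23/120, so F^(5)(0) = 5! * (23/120) = 23.

23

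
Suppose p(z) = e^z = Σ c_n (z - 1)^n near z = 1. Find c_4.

e/24

[(z - 1)^0] = e;  [(z - 1)^1] = e;  [(z - 1)^2] = e/2;  [(z - 1)^3] = e/6;  [(z - 1)^4] = e/24.
So c_4 = p^(4)(1)/4! = e/24.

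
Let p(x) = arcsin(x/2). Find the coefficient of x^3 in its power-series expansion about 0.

Use the known series and substitute for the argument.
[x^0] = 0;  [x^1] = 1/2;  [x^2] = 0;  [x^3] = 1/48.

1/48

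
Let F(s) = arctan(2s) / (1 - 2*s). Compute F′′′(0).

Multiply the numerator's expansion by the denominator's geometric series.
From the series, [s^3] F = 16/3; multiply by 3! = 6 to get 32.

32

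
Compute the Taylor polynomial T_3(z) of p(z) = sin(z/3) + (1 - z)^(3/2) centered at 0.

73*z^3/1296 + 3*z^2/8 - 7*z/6 + 1

Combine the two series term by term.
[z^0] = 1;  [z^1] = -7/6;  [z^2] = 3/8;  [z^3] = 73/1296.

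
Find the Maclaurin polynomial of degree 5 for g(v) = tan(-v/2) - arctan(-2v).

Combine the two series term by term.
[v^0] = 0;  [v^1] = 3/2;  [v^2] = 0;  [v^3] = -65/24;  [v^4] = 0;  [v^5] = 307/48.

307*v^5/48 - 65*v^3/24 + 3*v/2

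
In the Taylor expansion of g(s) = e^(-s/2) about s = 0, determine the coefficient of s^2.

[s^0] = 1;  [s^1] = -1/2;  [s^2] = 1/8.
So c_2 = g′′(0)/2! = 1/8.

1/8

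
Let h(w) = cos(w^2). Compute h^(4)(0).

From the series, [w^4] h = -1/2; multiply by 4! = 24 to get -12.

-12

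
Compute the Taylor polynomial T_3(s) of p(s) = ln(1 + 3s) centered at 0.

Compute the successive derivatives at the expansion point and divide by k!.

9*s^3 - 9*s^2/2 + 3*s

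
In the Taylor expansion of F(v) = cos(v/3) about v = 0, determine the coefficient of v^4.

1/1944

F(0) = 1
F′(0) = 0
F′′(0) = -1/9
F′′′(0) = 0
F^(4)(0) = 1/81
So c_4 = F^(4)(0)/4! = 1/1944.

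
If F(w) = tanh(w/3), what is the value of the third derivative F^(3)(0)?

From the series, [w^3] F = -1/81; multiply by 3! = 6 to get -2/27.

-2/27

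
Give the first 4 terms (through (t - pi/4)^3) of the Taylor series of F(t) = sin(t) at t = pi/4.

Use the known series and substitute for the argument.
F(pi/4) = sqrt(2)/2
F′(pi/4) = sqrt(2)/2
F′′(pi/4) = -sqrt(2)/2
F′′′(pi/4) = -sqrt(2)/2
Then c_k = F^(k)(pi/4)/k! gives each Taylor coefficient.

-sqrt(2)*(t - pi/4)^3/12 - sqrt(2)*(t - pi/4)^2/4 + sqrt(2)*(t - pi/4)/2 + sqrt(2)/2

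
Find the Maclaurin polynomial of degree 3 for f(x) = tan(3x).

9*x^3 + 3*x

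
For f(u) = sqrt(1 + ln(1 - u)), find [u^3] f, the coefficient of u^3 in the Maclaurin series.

Let u equal the inner series; expand the outer function in u and truncate.
f(0) = 1
f′(0) = -1/2
f′′(0) = -3/4
f′′′(0) = -17/8
The Taylor polynomial is Σ f^(k)(0)/k! · u^k.

-17/48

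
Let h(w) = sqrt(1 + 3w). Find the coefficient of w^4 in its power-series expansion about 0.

-405/128

h(0) = 1
h′(0) = 3/2
h′′(0) = -9/4
h′′′(0) = 81/8
h^(4)(0) = -1215/16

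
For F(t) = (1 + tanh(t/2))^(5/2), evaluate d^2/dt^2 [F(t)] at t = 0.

15/16

Plug the Maclaurin series of the inner function into that of the outer and collect terms.
The coefficient of t^2 in the expansion is 15/32, so F′′(0) = 2! * (15/32) = 15/16.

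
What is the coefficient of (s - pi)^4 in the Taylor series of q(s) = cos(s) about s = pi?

[(s - pi)^0] = -1;  [(s - pi)^1] = 0;  [(s - pi)^2] = 1/2;  [(s - pi)^3] = 0;  [(s - pi)^4] = -1/24.

-1/24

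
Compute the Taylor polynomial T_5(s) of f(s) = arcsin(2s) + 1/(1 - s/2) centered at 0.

Combine the two series term by term.

389*s^5/160 + s^4/16 + 35*s^3/24 + s^2/4 + 5*s/2 + 1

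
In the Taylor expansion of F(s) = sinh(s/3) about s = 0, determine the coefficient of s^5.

Apply the Taylor formula c_k = f^(k)(a)/k!.
[s^0] = 0;  [s^1] = 1/3;  [s^2] = 0;  [s^3] = 1/162;  [s^4] = 0;  [s^5] = 1/29160.
So c_5 = F^(5)(0)/5! = 1/29160.

1/29160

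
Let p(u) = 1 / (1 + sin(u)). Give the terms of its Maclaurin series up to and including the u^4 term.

2*u^4/3 - 5*u^3/6 + u^2 - u + 1

Write 1/(1+u) = 1 - u + u^2 - u^3 + ... and substitute the series for u.
[u^0] = 1;  [u^1] = -1;  [u^2] = 1;  [u^3] = -5/6;  [u^4] = 2/3.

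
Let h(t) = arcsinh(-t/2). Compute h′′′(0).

1/8

Compute the successive derivatives at the expansion point and divide by k!.
From the series, [t^3] h = 1/48; multiply by 3! = 6 to get 1/8.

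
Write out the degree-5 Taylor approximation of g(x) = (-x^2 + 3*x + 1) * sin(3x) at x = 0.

261*x^5/40 - 27*x^4/2 - 15*x^3/2 + 9*x^2 + 3*x

Multiply each power in the prefactor through the base expansion.
[x^0] = 0;  [x^1] = 3;  [x^2] = 9;  [x^3] = -15/2;  [x^4] = -27/2;  [x^5] = 261/40.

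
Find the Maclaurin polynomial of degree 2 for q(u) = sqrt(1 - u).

-u^2/8 - u/2 + 1

Differentiate repeatedly and evaluate at the center.
q(0) = 1
q′(0) = -1/2
q′′(0) = -1/4
Dividing each by k! gives the coefficients c_0, ..., c_2.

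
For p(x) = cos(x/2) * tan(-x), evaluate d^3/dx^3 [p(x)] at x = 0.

-5/4

Take the Cauchy product of the two expansions.
The coefficient of x^3 in the expansion is -5/24, so p′′′(0) = 3! * (-5/24) = -5/4.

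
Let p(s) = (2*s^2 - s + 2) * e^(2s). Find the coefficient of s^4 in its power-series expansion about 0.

Shift and add copies of the series according to the polynomial's terms.
p(0) = 2
p′(0) = 3
p′′(0) = 8
p′′′(0) = 28
p^(4)(0) = 96
Dividing each by k! gives the coefficients c_0, ..., c_4.

4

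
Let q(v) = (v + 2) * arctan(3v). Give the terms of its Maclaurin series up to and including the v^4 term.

Multiply each power in the prefactor through the base expansion.

-9*v^4 - 18*v^3 + 3*v^2 + 6*v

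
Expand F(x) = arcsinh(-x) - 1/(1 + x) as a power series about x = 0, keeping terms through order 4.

Combine the two series term by term.

-x^4 + 7*x^3/6 - x^2 - 1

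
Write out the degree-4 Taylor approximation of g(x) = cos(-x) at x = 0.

x^4/24 - x^2/2 + 1

g(0) = 1
g′(0) = 0
g′′(0) = -1
g′′′(0) = 0
g^(4)(0) = 1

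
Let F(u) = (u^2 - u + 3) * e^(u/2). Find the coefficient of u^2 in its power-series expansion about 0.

Shift and add copies of the series according to the polynomial's terms.
F(0) = 3
F′(0) = 1/2
F′′(0) = 7/4
Then c_k = F^(k)(0)/k! gives each Taylor coefficient.

7/8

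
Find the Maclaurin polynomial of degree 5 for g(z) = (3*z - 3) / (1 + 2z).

Shift and add copies of the series according to the polynomial's terms.

144*z^5 - 72*z^4 + 36*z^3 - 18*z^2 + 9*z - 3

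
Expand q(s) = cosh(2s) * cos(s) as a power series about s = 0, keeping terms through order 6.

-13*s^6/80 - 7*s^4/24 + 3*s^2/2 + 1

Take the Cauchy product of the two expansions.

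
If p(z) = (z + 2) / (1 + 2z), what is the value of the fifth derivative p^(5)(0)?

-5760

Shift and add copies of the series according to the polynomial's terms.
The coefficient of z^5 in the expansion is -48, so p^(5)(0) = 5! * (-48) = -5760.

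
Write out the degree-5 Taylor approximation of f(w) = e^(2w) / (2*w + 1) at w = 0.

-176*w^5/15 + 6*w^4 - 8*w^3/3 + 2*w^2 + 1

Multiply the numerator's expansion by the denominator's geometric series.
f(0) = 1
f′(0) = 0
f′′(0) = 4
f′′′(0) = -16
f^(4)(0) = 144
f^(5)(0) = -1408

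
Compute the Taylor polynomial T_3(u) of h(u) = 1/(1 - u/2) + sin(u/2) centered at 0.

5*u^3/48 + u^2/4 + u + 1

Add the two expansions coefficient-wise.
h(0) = 1
h′(0) = 1
h′′(0) = 1/2
h′′′(0) = 5/8
Dividing each by k! gives the coefficients c_0, ..., c_3.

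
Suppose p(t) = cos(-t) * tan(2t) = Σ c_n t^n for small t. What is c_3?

5/3

Write out both Maclaurin series and multiply, keeping only the needed powers.
[t^0] = 0;  [t^1] = 2;  [t^2] = 0;  [t^3] = 5/3.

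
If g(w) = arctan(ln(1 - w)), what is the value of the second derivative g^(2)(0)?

Compose series: expand the inner function first, then feed it into the outer expansion.
The coefficient of w^2 in the expansion is -1/2, so g′′(0) = 2! * (-1/2) = -1.

-1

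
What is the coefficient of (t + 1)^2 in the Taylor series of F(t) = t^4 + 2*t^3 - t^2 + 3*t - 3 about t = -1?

F(-1) = -8
F′(-1) = 7
F′′(-1) = -2

-1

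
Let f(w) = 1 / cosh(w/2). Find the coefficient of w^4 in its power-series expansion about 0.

5/384

Invert the denominator's series and multiply.
f(0) = 1
f′(0) = 0
f′′(0) = -1/4
f′′′(0) = 0
f^(4)(0) = 5/16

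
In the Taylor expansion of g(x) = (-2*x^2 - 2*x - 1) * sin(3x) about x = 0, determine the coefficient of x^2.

Multiply each power in the prefactor through the base expansion.
g(0) = 0
g′(0) = -3
g′′(0) = -12
So c_2 = g′′(0)/2! = -6.

-6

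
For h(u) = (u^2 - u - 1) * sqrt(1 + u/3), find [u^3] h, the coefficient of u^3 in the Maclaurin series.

77/432

Distribute the polynomial across the series and collect like powers.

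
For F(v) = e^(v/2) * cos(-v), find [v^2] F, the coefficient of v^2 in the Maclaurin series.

Expand each factor separately, then convolve coefficients.
[v^0] = 1;  [v^1] = 1/2;  [v^2] = -3/8.

-3/8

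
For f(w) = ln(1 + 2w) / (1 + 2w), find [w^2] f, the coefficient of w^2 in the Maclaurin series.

-6

Write out both Maclaurin series and multiply, keeping only the needed powers.
f(0) = 0
f′(0) = 2
f′′(0) = -12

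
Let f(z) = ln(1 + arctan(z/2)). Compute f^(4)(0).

Compose series: expand the inner function first, then feed it into the outer expansion.
From the series, [z^4] f = 1/192; multiply by 4! = 24 to get 1/8.

1/8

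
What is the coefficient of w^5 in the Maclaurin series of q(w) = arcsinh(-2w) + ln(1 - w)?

-13/5

Add the two expansions coefficient-wise.
q(0) = 0
q′(0) = -3
q′′(0) = -1
q′′′(0) = 6
q^(4)(0) = -6
q^(5)(0) = -312
So c_5 = q^(5)(0)/5! = -13/5.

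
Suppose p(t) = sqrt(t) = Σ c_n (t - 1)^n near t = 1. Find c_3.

Compute the successive derivatives at the expansion point and divide by k!.
p(1) = 1
p′(1) = 1/2
p′′(1) = -1/4
p′′′(1) = 3/8
The Taylor polynomial is Σ p^(k)(1)/k! · (t - 1)^k.

1/16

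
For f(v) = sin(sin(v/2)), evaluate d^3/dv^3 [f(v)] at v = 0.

Substitute the inner expansion into the outer series and collect powers.
The coefficient of v^3 in the expansion is -1/24, so f′′′(0) = 3! * (-1/24) = -1/4.

-1/4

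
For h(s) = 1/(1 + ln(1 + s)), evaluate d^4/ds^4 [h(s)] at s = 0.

88

Compose series: expand the inner function first, then feed it into the outer expansion.
From the series, [s^4] h = 11/3; multiply by 4! = 24 to get 88.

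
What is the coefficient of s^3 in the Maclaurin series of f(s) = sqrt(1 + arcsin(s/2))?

7/384

Plug the Maclaurin series of the inner function into that of the outer and collect terms.
[s^0] = 1;  [s^1] = 1/4;  [s^2] = -1/32;  [s^3] = 7/384.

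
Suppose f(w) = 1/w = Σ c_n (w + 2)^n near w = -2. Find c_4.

[(w + 2)^0] = -1/2;  [(w + 2)^1] = -1/4;  [(w + 2)^2] = -1/8;  [(w + 2)^3] = -1/16;  [(w + 2)^4] = -1/32.

-1/32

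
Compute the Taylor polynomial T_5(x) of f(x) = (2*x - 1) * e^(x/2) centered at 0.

19*x^5/3840 + 5*x^4/128 + 11*x^3/48 + 7*x^2/8 + 3*x/2 - 1

Shift and add copies of the series according to the polynomial's terms.
f(0) = -1
f′(0) = 3/2
f′′(0) = 7/4
f′′′(0) = 11/8
f^(4)(0) = 15/16
f^(5)(0) = 19/32
Then c_k = f^(k)(0)/k! gives each Taylor coefficient.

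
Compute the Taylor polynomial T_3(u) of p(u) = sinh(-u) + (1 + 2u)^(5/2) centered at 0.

Add the two expansions coefficient-wise.
[u^0] = 1;  [u^1] = 4;  [u^2] = 15/2;  [u^3] = 7/3.

7*u^3/3 + 15*u^2/2 + 4*u + 1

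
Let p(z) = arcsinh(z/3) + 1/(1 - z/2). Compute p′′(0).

Combine the two series term by term.
The coefficient of z^2 in the expansion is 1/4, so p′′(0) = 2! * (1/4) = 1/2.

1/2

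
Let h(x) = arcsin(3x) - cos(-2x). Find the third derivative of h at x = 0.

27

Add the two expansions coefficient-wise.
The coefficient of x^3 in the expansion is 9/2, so h′′′(0) = 3! * (9/2) = 27.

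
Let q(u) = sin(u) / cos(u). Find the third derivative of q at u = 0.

Divide the numerator series by the denominator series (power-series long division).
The coefficient of u^3 in the expansion is 1/3, so q′′′(0) = 3! * (1/3) = 2.

2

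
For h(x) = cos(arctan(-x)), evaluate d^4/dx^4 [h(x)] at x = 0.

Compose series: expand the inner function first, then feed it into the outer expansion.
The coefficient of x^4 in the expansion is 3/8, so h^(4)(0) = 4! * (3/8) = 9.

9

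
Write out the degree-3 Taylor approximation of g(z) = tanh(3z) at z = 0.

-9*z^3 + 3*z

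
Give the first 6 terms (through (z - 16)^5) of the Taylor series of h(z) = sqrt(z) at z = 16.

Differentiate repeatedly and evaluate at the center.
h(16) = 4
h′(16) = 1/8
h′′(16) = -1/256
h′′′(16) = 3/8192
h^(4)(16) = -15/262144
h^(5)(16) = 105/8388608
The Taylor polynomial is Σ h^(k)(16)/k! · (z - 16)^k.

7*(z - 16)^5/67108864 - 5*(z - 16)^4/2097152 + (z - 16)^3/16384 - (z - 16)^2/512 + (z - 16)/8 + 4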